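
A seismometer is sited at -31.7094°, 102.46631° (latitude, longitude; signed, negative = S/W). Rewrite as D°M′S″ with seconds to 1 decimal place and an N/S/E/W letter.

Latitude is negative → S; |value| = 31.709400
Latitude: whole degrees 31; 42.56400′ → 42′ and 33.840″
λ: 0.466310° → 27.97860′; 0.97860 × 60 = 58.716″

31°42′33.8″ S, 102°27′58.7″ E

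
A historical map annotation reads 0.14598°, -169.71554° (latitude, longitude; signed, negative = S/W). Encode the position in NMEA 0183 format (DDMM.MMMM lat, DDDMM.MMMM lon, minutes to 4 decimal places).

φ: fractional part 0.145980 → 8.758800 minutes
Longitude is negative → W; |value| = 169.715540
Lon: minutes = (169.715540 − 169) × 60 = 42.932400

0008.7588,N / 16942.9324,W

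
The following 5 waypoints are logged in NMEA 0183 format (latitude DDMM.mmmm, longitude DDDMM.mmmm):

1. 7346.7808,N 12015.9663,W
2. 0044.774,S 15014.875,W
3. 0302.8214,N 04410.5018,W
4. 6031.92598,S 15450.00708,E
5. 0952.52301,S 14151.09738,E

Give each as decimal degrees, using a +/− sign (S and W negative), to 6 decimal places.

1. 73.779680, -120.266105
2. -0.746233, -150.247917
3. 3.047023, -44.175030
4. -60.532100, 154.833451
5. -9.875384, 141.851623

Point 1:
  Lat: split at 2 digits → 73° and 46.7808′; 73 + 46.7808/60 = 73.7796800
  N → positive
  λ: degrees = first 3 digits = 120, minutes = 15.9663; 120 + 15.9663/60 = 120.2661050
  hemisphere W, so the sign is −
Point 2:
  φ: split at 2 digits → 00° and 44.774′; 0 + 44.774/60 = 0.7462333
  S → negative
  Longitude: split at 3 digits → 150° and 14.875′; 150 + 14.875/60 = 150.2479167
  W → negative
Point 3:
  Latitude: split at 2 digits → 03° and 2.8214′; 3 + 2.8214/60 = 3.0470233
  N ⇒ keep positive
  Longitude: degrees = first 3 digits = 44, minutes = 10.5018; 44 + 10.5018/60 = 44.1750300
  hemisphere W, so the sign is −
Point 4:
  Lat: split at 2 digits → 60° and 31.92598′; 60 + 31.92598/60 = 60.5320997
  hemisphere S, so the sign is −
  λ: split at 3 digits → 154° and 50.00708′; 154 + 50.00708/60 = 154.8334513
  E ⇒ keep positive
Point 5:
  φ: split at 2 digits → 09° and 52.52301′; 9 + 52.52301/60 = 9.8753835
  hemisphere S, so the sign is −
  Longitude: split at 3 digits → 141° and 51.09738′; 141 + 51.09738/60 = 141.8516230
  E ⇒ keep positive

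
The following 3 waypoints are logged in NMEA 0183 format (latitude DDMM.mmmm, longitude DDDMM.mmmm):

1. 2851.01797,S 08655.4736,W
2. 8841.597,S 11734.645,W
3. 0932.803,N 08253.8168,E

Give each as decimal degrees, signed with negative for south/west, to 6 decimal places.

1. -28.850300, -86.924560
2. -88.693283, -117.577417
3. 9.546717, 82.896947

Point 1:
  Lat: split at 2 digits → 28° and 51.01797′; 28 + 51.01797/60 = 28.8502995
  S ⇒ negate
  λ: degrees = first 3 digits = 86, minutes = 55.4736; 86 + 55.4736/60 = 86.9245600
  W ⇒ negate
Point 2:
  φ: split at 2 digits → 88° and 41.597′; 88 + 41.597/60 = 88.6932833
  hemisphere S, so the sign is −
  Lon: split at 3 digits → 117° and 34.645′; 117 + 34.645/60 = 117.5774167
  W ⇒ negate
Point 3:
  Lat: split at 2 digits → 09° and 32.803′; 9 + 32.803/60 = 9.5467167
  N → positive
  λ: degrees = first 3 digits = 82, minutes = 53.8168; 82 + 53.8168/60 = 82.8969467
  E ⇒ keep positive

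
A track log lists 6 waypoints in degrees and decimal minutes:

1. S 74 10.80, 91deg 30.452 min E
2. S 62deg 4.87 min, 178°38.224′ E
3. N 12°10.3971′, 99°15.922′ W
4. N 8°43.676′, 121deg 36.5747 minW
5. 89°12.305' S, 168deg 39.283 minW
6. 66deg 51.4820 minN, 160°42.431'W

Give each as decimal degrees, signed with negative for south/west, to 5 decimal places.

1. -74.18000, 91.50753
2. -62.08117, 178.63707
3. 12.17329, -99.26537
4. 8.72793, -121.60958
5. -89.20508, -168.65472
6. 66.85803, -160.70718

Point 1:
  Latitude: 74 + 10.8/60 = 74.180000
  hemisphere S, so the sign is −
  λ: 91 + 30.452/60 = 91.507533
  E ⇒ keep positive
Point 2:
  Lat: 62 + 4.87/60 = 62.081167
  hemisphere S, so the sign is −
  Longitude: 178 + 38.224/60 = 178.637067
  E → positive
Point 3:
  φ: 12 + 10.3971/60 = 12.173285
  N ⇒ keep positive
  Longitude: 15.922′ = 0.265367°; total 99.265367
  W ⇒ negate
Point 4:
  Lat: 43.676′ = 0.727933°; total 8.727933
  N ⇒ keep positive
  Longitude: 121 + 36.5747/60 = 121.609578
  hemisphere W, so the sign is −
Point 5:
  Latitude: 89 + 12.305/60 = 89.205083
  hemisphere S, so the sign is −
  λ: 168 + 39.283/60 = 168.654717
  hemisphere W, so the sign is −
Point 6:
  φ: 66 + 51.482/60 = 66.858033
  N → positive
  Longitude: 160 + 42.431/60 = 160.707183
  W → negative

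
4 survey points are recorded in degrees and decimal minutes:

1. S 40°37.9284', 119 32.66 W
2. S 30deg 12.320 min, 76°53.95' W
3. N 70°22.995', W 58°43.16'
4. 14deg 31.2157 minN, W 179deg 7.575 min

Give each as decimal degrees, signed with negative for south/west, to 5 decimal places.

1. -40.63214, -119.54433
2. -30.20533, -76.89917
3. 70.38325, -58.71933
4. 14.52026, -179.12625

Point 1:
  φ: 40 + 37.9284/60 = 40.632140
  hemisphere S, so the sign is −
  Longitude: 32.66′ = 0.544333°; total 119.544333
  W → negative
Point 2:
  φ: 30 + 12.32/60 = 30.205333
  S → negative
  Longitude: 76 + 53.95/60 = 76.899167
  hemisphere W, so the sign is −
Point 3:
  φ: 70 + 22.995/60 = 70.383250
  N ⇒ keep positive
  Lon: 58 + 43.16/60 = 58.719333
  W → negative
Point 4:
  Lat: 14 + 31.2157/60 = 14.520262
  N ⇒ keep positive
  λ: 179 + 7.575/60 = 179.126250
  W → negative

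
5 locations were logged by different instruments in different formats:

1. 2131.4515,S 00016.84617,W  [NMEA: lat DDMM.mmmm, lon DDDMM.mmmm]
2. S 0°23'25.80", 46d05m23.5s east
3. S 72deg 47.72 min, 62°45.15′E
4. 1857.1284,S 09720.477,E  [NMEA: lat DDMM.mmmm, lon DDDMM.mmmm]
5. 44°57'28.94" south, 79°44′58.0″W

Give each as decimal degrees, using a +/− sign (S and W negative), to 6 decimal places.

1. -21.524192, -0.280770
2. -0.390500, 46.089861
3. -72.795333, 62.752500
4. -18.952140, 97.341283
5. -44.958039, -79.749444

Point 1:
  Latitude: degrees = first 2 digits = 21, minutes = 31.4515; 21 + 31.4515/60 = 21.5241917
  S → negative
  Longitude: split at 3 digits → 000° and 16.84617′; 0 + 16.84617/60 = 0.2807695
  hemisphere W, so the sign is −
Point 2:
  φ: 0° + 23/60 + 25.8/3600 = 0 + 0.383333 + 0.007167 = 0.3905000
  S → negative
  Longitude: 46° + 5/60 + 23.5/3600 = 46 + 0.083333 + 0.006528 = 46.0898611
  E ⇒ keep positive
Point 3:
  φ: 47.72′ = 0.795333°; total 72.7953333
  hemisphere S, so the sign is −
  Lon: 62 + 45.15/60 = 62.7525000
  E ⇒ keep positive
Point 4:
  Lat: degrees = first 2 digits = 18, minutes = 57.1284; 18 + 57.1284/60 = 18.9521400
  S ⇒ negate
  λ: degrees = first 3 digits = 97, minutes = 20.477; 97 + 20.477/60 = 97.3412833
  E → positive
Point 5:
  Lat: 57′ + 28.94″ = 57.48233′; 44 + 57.48233/60 = 44.9580389
  S ⇒ negate
  Longitude: 79° + 44/60 + 58/3600 = 79 + 0.733333 + 0.016111 = 79.7494444
  W ⇒ negate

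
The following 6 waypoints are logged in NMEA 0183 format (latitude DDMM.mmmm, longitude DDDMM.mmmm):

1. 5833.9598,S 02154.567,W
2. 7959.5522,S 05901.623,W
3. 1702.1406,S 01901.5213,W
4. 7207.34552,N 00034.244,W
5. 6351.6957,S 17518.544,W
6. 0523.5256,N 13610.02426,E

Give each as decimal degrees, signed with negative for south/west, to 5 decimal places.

1. -58.56600, -21.90945
2. -79.99254, -59.02705
3. -17.03568, -19.02536
4. 72.12243, -0.57073
5. -63.86160, -175.30907
6. 5.39209, 136.16707

Point 1:
  Lat: split at 2 digits → 58° and 33.9598′; 58 + 33.9598/60 = 58.565997
  hemisphere S, so the sign is −
  Lon: degrees = first 3 digits = 21, minutes = 54.567; 21 + 54.567/60 = 21.909450
  W → negative
Point 2:
  Lat: split at 2 digits → 79° and 59.5522′; 79 + 59.5522/60 = 79.992537
  S ⇒ negate
  λ: split at 3 digits → 059° and 1.623′; 59 + 1.623/60 = 59.027050
  W → negative
Point 3:
  Lat: split at 2 digits → 17° and 2.1406′; 17 + 2.1406/60 = 17.035677
  hemisphere S, so the sign is −
  λ: split at 3 digits → 019° and 1.5213′; 19 + 1.5213/60 = 19.025355
  W → negative
Point 4:
  Lat: split at 2 digits → 72° and 7.34552′; 72 + 7.34552/60 = 72.122425
  N ⇒ keep positive
  λ: split at 3 digits → 000° and 34.244′; 0 + 34.244/60 = 0.570733
  W ⇒ negate
Point 5:
  φ: degrees = first 2 digits = 63, minutes = 51.6957; 63 + 51.6957/60 = 63.861595
  S → negative
  Lon: degrees = first 3 digits = 175, minutes = 18.544; 175 + 18.544/60 = 175.309067
  W → negative
Point 6:
  Latitude: degrees = first 2 digits = 5, minutes = 23.5256; 5 + 23.5256/60 = 5.392093
  N → positive
  Longitude: split at 3 digits → 136° and 10.02426′; 136 + 10.02426/60 = 136.167071
  E → positive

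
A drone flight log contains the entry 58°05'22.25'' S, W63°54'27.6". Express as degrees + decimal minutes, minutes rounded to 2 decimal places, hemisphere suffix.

58° 5.37′ S, 63° 54.46′ W

Latitude: 5 + 22.25/60 = 5.3708′
Longitude: seconds/60 = 0.46000; minutes = 54 + 0.46000 = 54.4600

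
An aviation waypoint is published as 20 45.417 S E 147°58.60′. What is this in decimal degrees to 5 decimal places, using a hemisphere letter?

20.75695° S, 147.97667° E

φ: 20 + 45.417/60 = 20.756950
Lon: 58.6′ = 0.976667°; total 147.976667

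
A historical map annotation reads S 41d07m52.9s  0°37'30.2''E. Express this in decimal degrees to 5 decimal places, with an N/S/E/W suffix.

Lat: 41 + 7/60 + 52.9/3600 = 41.131361
Longitude: 37′ + 30.2″ = 37.50333′; 0 + 37.50333/60 = 0.625056

41.13136° S, 0.62506° E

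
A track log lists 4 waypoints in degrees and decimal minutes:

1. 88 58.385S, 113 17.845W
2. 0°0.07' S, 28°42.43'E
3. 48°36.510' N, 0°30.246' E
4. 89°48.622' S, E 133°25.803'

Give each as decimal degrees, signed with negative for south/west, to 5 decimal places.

1. -88.97308, -113.29742
2. -0.00117, 28.70717
3. 48.60850, 0.50410
4. -89.81037, 133.43005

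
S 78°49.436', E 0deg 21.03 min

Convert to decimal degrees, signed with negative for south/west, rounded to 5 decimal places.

-78.82393, 0.35050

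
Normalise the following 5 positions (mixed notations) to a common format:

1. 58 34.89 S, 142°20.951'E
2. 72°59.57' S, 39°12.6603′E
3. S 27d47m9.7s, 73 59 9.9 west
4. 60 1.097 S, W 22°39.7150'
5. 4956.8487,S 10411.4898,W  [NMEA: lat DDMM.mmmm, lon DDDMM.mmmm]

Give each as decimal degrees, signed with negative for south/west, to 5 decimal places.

1. -58.58150, 142.34918
2. -72.99283, 39.21101
3. -27.78603, -73.98608
4. -60.01828, -22.66192
5. -49.94748, -104.19150

Point 1:
  Latitude: 34.89′ = 0.581500°; total 58.581500
  S ⇒ negate
  Lon: 20.951′ = 0.349183°; total 142.349183
  E → positive
Point 2:
  Latitude: 59.57′ = 0.992833°; total 72.992833
  S ⇒ negate
  Longitude: 39 + 12.6603/60 = 39.211005
  E ⇒ keep positive
Point 3:
  Latitude: 27° + 47/60 + 9.7/3600 = 27 + 0.783333 + 0.002694 = 27.786028
  S ⇒ negate
  Lon: 59′ + 9.9″ = 59.16500′; 73 + 59.16500/60 = 73.986083
  W ⇒ negate
Point 4:
  φ: 1.097′ = 0.018283°; total 60.018283
  hemisphere S, so the sign is −
  Lon: 22 + 39.715/60 = 22.661917
  W → negative
Point 5:
  Lat: split at 2 digits → 49° and 56.8487′; 49 + 56.8487/60 = 49.947478
  S ⇒ negate
  Longitude: split at 3 digits → 104° and 11.4898′; 104 + 11.4898/60 = 104.191497
  W ⇒ negate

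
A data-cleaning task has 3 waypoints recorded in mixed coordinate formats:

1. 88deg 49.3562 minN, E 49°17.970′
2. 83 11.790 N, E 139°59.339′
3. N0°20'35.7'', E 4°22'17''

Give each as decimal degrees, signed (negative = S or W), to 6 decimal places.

1. 88.822603, 49.299500
2. 83.196500, 139.988983
3. 0.343250, 4.371389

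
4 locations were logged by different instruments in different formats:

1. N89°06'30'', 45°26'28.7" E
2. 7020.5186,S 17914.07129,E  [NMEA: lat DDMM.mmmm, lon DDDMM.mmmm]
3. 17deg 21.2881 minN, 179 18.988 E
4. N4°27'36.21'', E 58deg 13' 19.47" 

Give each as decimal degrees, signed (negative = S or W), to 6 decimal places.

Point 1:
  Latitude: 6′ + 30″ = 6.50000′; 89 + 6.50000/60 = 89.1083333
  N → positive
  Lon: 26′ + 28.7″ = 26.47833′; 45 + 26.47833/60 = 45.4413056
  E ⇒ keep positive
Point 2:
  φ: degrees = first 2 digits = 70, minutes = 20.5186; 70 + 20.5186/60 = 70.3419767
  S → negative
  λ: split at 3 digits → 179° and 14.07129′; 179 + 14.07129/60 = 179.2345215
  E ⇒ keep positive
Point 3:
  Latitude: 21.2881′ = 0.354802°; total 17.3548017
  N ⇒ keep positive
  λ: 179 + 18.988/60 = 179.3164667
  E → positive
Point 4:
  φ: 27′ + 36.21″ = 27.60350′; 4 + 27.60350/60 = 4.4600583
  N ⇒ keep positive
  λ: 58 + 13/60 + 19.47/3600 = 58.2220750
  E → positive

1. 89.108333, 45.441306
2. -70.341977, 179.234522
3. 17.354802, 179.316467
4. 4.460058, 58.222075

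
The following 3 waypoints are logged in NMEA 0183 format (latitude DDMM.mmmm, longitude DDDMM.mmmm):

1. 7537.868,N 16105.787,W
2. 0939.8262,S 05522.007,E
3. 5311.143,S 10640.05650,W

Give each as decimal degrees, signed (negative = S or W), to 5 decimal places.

1. 75.63113, -161.09645
2. -9.66377, 55.36678
3. -53.18572, -106.66761

Point 1:
  Lat: split at 2 digits → 75° and 37.868′; 75 + 37.868/60 = 75.631133
  N → positive
  λ: degrees = first 3 digits = 161, minutes = 5.787; 161 + 5.787/60 = 161.096450
  hemisphere W, so the sign is −
Point 2:
  Latitude: degrees = first 2 digits = 9, minutes = 39.8262; 9 + 39.8262/60 = 9.663770
  hemisphere S, so the sign is −
  λ: split at 3 digits → 055° and 22.007′; 55 + 22.007/60 = 55.366783
  E ⇒ keep positive
Point 3:
  φ: degrees = first 2 digits = 53, minutes = 11.143; 53 + 11.143/60 = 53.185717
  hemisphere S, so the sign is −
  Longitude: degrees = first 3 digits = 106, minutes = 40.0565; 106 + 40.0565/60 = 106.667608
  W → negative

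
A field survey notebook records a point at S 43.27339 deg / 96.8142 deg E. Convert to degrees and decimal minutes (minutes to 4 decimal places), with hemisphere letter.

43° 16.4034′ S, 96° 48.8520′ E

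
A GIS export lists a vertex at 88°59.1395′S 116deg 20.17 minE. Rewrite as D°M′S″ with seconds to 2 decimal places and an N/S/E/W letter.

88°59′8.37″ S, 116°20′10.20″ E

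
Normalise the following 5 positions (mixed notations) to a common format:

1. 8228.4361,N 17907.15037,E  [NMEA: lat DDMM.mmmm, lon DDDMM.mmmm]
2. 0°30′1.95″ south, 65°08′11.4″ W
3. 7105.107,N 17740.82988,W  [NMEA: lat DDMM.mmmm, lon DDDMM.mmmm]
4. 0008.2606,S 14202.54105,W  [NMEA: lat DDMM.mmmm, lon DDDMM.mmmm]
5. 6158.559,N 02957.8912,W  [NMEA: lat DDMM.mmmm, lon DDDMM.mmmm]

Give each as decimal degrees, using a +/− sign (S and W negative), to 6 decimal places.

Point 1:
  Latitude: split at 2 digits → 82° and 28.4361′; 82 + 28.4361/60 = 82.4739350
  N → positive
  Longitude: split at 3 digits → 179° and 7.15037′; 179 + 7.15037/60 = 179.1191728
  E ⇒ keep positive
Point 2:
  Lat: 0° + 30/60 + 1.95/3600 = 0 + 0.500000 + 0.000542 = 0.5005417
  hemisphere S, so the sign is −
  λ: 65 + 8/60 + 11.4/3600 = 65.1365000
  W → negative
Point 3:
  Lat: degrees = first 2 digits = 71, minutes = 5.107; 71 + 5.107/60 = 71.0851167
  N → positive
  Lon: degrees = first 3 digits = 177, minutes = 40.82988; 177 + 40.82988/60 = 177.6804980
  W ⇒ negate
Point 4:
  Lat: split at 2 digits → 00° and 8.2606′; 0 + 8.2606/60 = 0.1376767
  hemisphere S, so the sign is −
  λ: degrees = first 3 digits = 142, minutes = 2.54105; 142 + 2.54105/60 = 142.0423508
  W → negative
Point 5:
  Latitude: degrees = first 2 digits = 61, minutes = 58.559; 61 + 58.559/60 = 61.9759833
  N → positive
  Lon: degrees = first 3 digits = 29, minutes = 57.8912; 29 + 57.8912/60 = 29.9648533
  W → negative

1. 82.473935, 179.119173
2. -0.500542, -65.136500
3. 71.085117, -177.680498
4. -0.137677, -142.042351
5. 61.975983, -29.964853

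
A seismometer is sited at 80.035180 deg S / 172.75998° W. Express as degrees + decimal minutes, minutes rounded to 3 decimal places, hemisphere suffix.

Latitude: 80° + 0.035180 × 60 = 80° 2.11080′
Longitude: 172° + 0.759980 × 60 = 172° 45.59880′

80° 2.111′ S, 172° 45.599′ W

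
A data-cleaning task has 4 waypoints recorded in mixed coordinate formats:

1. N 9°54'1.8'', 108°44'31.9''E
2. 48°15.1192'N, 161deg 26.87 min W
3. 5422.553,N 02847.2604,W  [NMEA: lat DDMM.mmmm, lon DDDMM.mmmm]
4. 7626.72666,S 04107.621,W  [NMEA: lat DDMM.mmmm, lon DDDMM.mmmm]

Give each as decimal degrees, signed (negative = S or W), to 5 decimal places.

1. 9.90050, 108.74219
2. 48.25199, -161.44783
3. 54.37588, -28.78767
4. -76.44544, -41.12702

Point 1:
  φ: 9° + 54/60 + 1.8/3600 = 9 + 0.900000 + 0.000500 = 9.900500
  N ⇒ keep positive
  Lon: 108° + 44/60 + 31.9/3600 = 108 + 0.733333 + 0.008861 = 108.742194
  E ⇒ keep positive
Point 2:
  Lat: 48 + 15.1192/60 = 48.251987
  N ⇒ keep positive
  Lon: 26.87′ = 0.447833°; total 161.447833
  W ⇒ negate
Point 3:
  Lat: degrees = first 2 digits = 54, minutes = 22.553; 54 + 22.553/60 = 54.375883
  N ⇒ keep positive
  Longitude: degrees = first 3 digits = 28, minutes = 47.2604; 28 + 47.2604/60 = 28.787673
  W ⇒ negate
Point 4:
  Lat: degrees = first 2 digits = 76, minutes = 26.72666; 76 + 26.72666/60 = 76.445444
  S → negative
  Longitude: split at 3 digits → 041° and 7.621′; 41 + 7.621/60 = 41.127017
  W → negative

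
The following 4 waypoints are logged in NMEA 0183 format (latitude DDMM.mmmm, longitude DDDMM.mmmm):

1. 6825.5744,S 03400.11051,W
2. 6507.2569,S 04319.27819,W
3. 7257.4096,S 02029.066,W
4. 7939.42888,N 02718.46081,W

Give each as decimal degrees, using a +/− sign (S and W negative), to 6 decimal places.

Point 1:
  Latitude: split at 2 digits → 68° and 25.5744′; 68 + 25.5744/60 = 68.4262400
  S ⇒ negate
  Lon: degrees = first 3 digits = 34, minutes = 0.11051; 34 + 0.11051/60 = 34.0018418
  W ⇒ negate
Point 2:
  Lat: split at 2 digits → 65° and 7.2569′; 65 + 7.2569/60 = 65.1209483
  hemisphere S, so the sign is −
  Lon: degrees = first 3 digits = 43, minutes = 19.27819; 43 + 19.27819/60 = 43.3213032
  W → negative
Point 3:
  φ: split at 2 digits → 72° and 57.4096′; 72 + 57.4096/60 = 72.9568267
  hemisphere S, so the sign is −
  Longitude: degrees = first 3 digits = 20, minutes = 29.066; 20 + 29.066/60 = 20.4844333
  W ⇒ negate
Point 4:
  Lat: degrees = first 2 digits = 79, minutes = 39.42888; 79 + 39.42888/60 = 79.6571480
  N → positive
  Lon: split at 3 digits → 027° and 18.46081′; 27 + 18.46081/60 = 27.3076802
  W → negative

1. -68.426240, -34.001842
2. -65.120948, -43.321303
3. -72.956827, -20.484433
4. 79.657148, -27.307680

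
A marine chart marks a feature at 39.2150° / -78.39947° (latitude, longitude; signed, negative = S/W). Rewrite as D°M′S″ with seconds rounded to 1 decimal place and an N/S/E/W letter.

φ: 0.215000° → 12.90000′; 0.90000 × 60 = 54.000″
Longitude is negative → W; |value| = 78.399470
Longitude: 0.399470° → 23.96820′; 0.96820 × 60 = 58.092″

39°12′54.0″ N, 78°23′58.1″ W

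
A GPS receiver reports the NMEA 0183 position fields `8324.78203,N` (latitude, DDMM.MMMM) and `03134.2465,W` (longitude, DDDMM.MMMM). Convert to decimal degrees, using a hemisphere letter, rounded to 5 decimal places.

83.41303° N, 31.57078° W

φ: degrees = first 2 digits = 83, minutes = 24.78203; 83 + 24.78203/60 = 83.413034
Lon: split at 3 digits → 031° and 34.2465′; 31 + 34.2465/60 = 31.570775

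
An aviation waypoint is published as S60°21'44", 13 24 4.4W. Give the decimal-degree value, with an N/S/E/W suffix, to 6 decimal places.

Lat: 21′ + 44″ = 21.73333′; 60 + 21.73333/60 = 60.3622222
λ: 24′ + 4.4″ = 24.07333′; 13 + 24.07333/60 = 13.4012222

60.362222° S, 13.401222° W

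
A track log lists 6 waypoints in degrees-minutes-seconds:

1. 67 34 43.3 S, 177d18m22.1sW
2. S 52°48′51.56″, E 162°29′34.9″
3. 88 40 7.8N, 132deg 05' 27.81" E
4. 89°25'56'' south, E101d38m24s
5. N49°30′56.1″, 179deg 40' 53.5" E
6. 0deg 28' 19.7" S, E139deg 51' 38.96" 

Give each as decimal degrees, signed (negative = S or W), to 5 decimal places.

Point 1:
  Lat: 67° + 34/60 + 43.3/3600 = 67 + 0.566667 + 0.012028 = 67.578694
  hemisphere S, so the sign is −
  Longitude: 18′ + 22.1″ = 18.36833′; 177 + 18.36833/60 = 177.306139
  hemisphere W, so the sign is −
Point 2:
  φ: 48′ + 51.56″ = 48.85933′; 52 + 48.85933/60 = 52.814322
  S ⇒ negate
  λ: 29′ + 34.9″ = 29.58167′; 162 + 29.58167/60 = 162.493028
  E → positive
Point 3:
  φ: 40′ + 7.8″ = 40.13000′; 88 + 40.13000/60 = 88.668833
  N ⇒ keep positive
  Lon: 5′ + 27.81″ = 5.46350′; 132 + 5.46350/60 = 132.091058
  E ⇒ keep positive
Point 4:
  Latitude: 25′ + 56″ = 25.93333′; 89 + 25.93333/60 = 89.432222
  S ⇒ negate
  Lon: 101° + 38/60 + 24/3600 = 101 + 0.633333 + 0.006667 = 101.640000
  E → positive
Point 5:
  Lat: 30′ + 56.1″ = 30.93500′; 49 + 30.93500/60 = 49.515583
  N ⇒ keep positive
  Longitude: 179° + 40/60 + 53.5/3600 = 179 + 0.666667 + 0.014861 = 179.681528
  E ⇒ keep positive
Point 6:
  Lat: 28′ + 19.7″ = 28.32833′; 0 + 28.32833/60 = 0.472139
  S ⇒ negate
  Lon: 139° + 51/60 + 38.96/3600 = 139 + 0.850000 + 0.010822 = 139.860822
  E ⇒ keep positive

1. -67.57869, -177.30614
2. -52.81432, 162.49303
3. 88.66883, 132.09106
4. -89.43222, 101.64000
5. 49.51558, 179.68153
6. -0.47214, 139.86082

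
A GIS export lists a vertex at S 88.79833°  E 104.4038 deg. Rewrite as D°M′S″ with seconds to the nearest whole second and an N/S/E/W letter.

Latitude: 0.798330° → 47.89980′; 0.89980 × 60 = 53.99″
λ: 0.403800° → 24.22800′; 0.22800 × 60 = 13.68″

88°47′54″ S, 104°24′14″ E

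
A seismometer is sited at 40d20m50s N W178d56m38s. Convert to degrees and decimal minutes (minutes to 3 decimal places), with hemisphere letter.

Lat: seconds/60 = 0.83333; minutes = 20 + 0.83333 = 20.83333
Longitude: seconds/60 = 0.63333; minutes = 56 + 0.63333 = 56.63333

40° 20.833′ N, 178° 56.633′ W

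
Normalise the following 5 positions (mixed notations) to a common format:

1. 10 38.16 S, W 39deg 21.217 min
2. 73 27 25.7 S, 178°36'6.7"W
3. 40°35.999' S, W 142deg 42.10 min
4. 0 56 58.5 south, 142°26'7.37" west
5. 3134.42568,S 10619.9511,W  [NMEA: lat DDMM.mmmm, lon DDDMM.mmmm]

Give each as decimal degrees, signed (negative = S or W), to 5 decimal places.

1. -10.63600, -39.35362
2. -73.45714, -178.60186
3. -40.59998, -142.70167
4. -0.94958, -142.43538
5. -31.57376, -106.33252

Point 1:
  Latitude: 10 + 38.16/60 = 10.636000
  S ⇒ negate
  Lon: 39 + 21.217/60 = 39.353617
  W → negative
Point 2:
  Lat: 73 + 27/60 + 25.7/3600 = 73.457139
  hemisphere S, so the sign is −
  λ: 178 + 36/60 + 6.7/3600 = 178.601861
  W → negative
Point 3:
  φ: 35.999′ = 0.599983°; total 40.599983
  S ⇒ negate
  Lon: 142 + 42.1/60 = 142.701667
  hemisphere W, so the sign is −
Point 4:
  Latitude: 0° + 56/60 + 58.5/3600 = 0 + 0.933333 + 0.016250 = 0.949583
  hemisphere S, so the sign is −
  Longitude: 26′ + 7.37″ = 26.12283′; 142 + 26.12283/60 = 142.435381
  hemisphere W, so the sign is −
Point 5:
  φ: split at 2 digits → 31° and 34.42568′; 31 + 34.42568/60 = 31.573761
  S ⇒ negate
  Lon: split at 3 digits → 106° and 19.9511′; 106 + 19.9511/60 = 106.332518
  W ⇒ negate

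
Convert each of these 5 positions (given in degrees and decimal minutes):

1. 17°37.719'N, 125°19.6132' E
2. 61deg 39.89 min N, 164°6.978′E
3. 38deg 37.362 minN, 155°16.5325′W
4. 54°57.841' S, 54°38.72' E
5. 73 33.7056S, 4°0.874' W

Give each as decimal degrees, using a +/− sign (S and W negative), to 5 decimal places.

Point 1:
  Lat: 37.719′ = 0.628650°; total 17.628650
  N → positive
  λ: 19.6132′ = 0.326887°; total 125.326887
  E → positive
Point 2:
  φ: 39.89′ = 0.664833°; total 61.664833
  N ⇒ keep positive
  Longitude: 6.978′ = 0.116300°; total 164.116300
  E → positive
Point 3:
  Lat: 37.362′ = 0.622700°; total 38.622700
  N → positive
  Lon: 16.5325′ = 0.275542°; total 155.275542
  hemisphere W, so the sign is −
Point 4:
  Latitude: 54 + 57.841/60 = 54.964017
  S ⇒ negate
  Lon: 54 + 38.72/60 = 54.645333
  E ⇒ keep positive
Point 5:
  Lat: 33.7056′ = 0.561760°; total 73.561760
  hemisphere S, so the sign is −
  Longitude: 0.874′ = 0.014567°; total 4.014567
  W ⇒ negate

1. 17.62865, 125.32689
2. 61.66483, 164.11630
3. 38.62270, -155.27554
4. -54.96402, 54.64533
5. -73.56176, -4.01457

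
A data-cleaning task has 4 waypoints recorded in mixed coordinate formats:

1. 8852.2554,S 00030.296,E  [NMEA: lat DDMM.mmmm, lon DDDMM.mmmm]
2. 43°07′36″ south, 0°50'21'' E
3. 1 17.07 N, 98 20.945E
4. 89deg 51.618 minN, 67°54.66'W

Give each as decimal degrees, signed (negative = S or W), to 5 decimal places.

1. -88.87092, 0.50493
2. -43.12667, 0.83917
3. 1.28450, 98.34908
4. 89.86030, -67.91100

Point 1:
  φ: split at 2 digits → 88° and 52.2554′; 88 + 52.2554/60 = 88.870923
  hemisphere S, so the sign is −
  λ: split at 3 digits → 000° and 30.296′; 0 + 30.296/60 = 0.504933
  E ⇒ keep positive
Point 2:
  φ: 43 + 7/60 + 36/3600 = 43.126667
  hemisphere S, so the sign is −
  Lon: 50′ + 21″ = 50.35000′; 0 + 50.35000/60 = 0.839167
  E ⇒ keep positive
Point 3:
  Latitude: 1 + 17.07/60 = 1.284500
  N ⇒ keep positive
  Lon: 98 + 20.945/60 = 98.349083
  E → positive
Point 4:
  Lat: 89 + 51.618/60 = 89.860300
  N → positive
  Longitude: 67 + 54.66/60 = 67.911000
  W ⇒ negate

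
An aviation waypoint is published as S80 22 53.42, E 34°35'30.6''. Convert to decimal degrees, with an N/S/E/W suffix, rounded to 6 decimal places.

80.381506° S, 34.591833° E

Latitude: 80° + 22/60 + 53.42/3600 = 80 + 0.366667 + 0.014839 = 80.3815056
Longitude: 34 + 35/60 + 30.6/3600 = 34.5918333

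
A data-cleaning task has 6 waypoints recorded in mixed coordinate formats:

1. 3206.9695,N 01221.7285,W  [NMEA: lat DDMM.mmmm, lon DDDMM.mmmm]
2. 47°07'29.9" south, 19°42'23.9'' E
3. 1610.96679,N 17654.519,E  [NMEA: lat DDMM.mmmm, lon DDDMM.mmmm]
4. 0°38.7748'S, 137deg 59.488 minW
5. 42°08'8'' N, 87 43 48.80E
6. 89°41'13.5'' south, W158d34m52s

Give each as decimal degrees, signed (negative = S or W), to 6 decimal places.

1. 32.116158, -12.362142
2. -47.124972, 19.706639
3. 16.182780, 176.908650
4. -0.646247, -137.991467
5. 42.135556, 87.730222
6. -89.687083, -158.581111

Point 1:
  Latitude: split at 2 digits → 32° and 6.9695′; 32 + 6.9695/60 = 32.1161583
  N ⇒ keep positive
  Lon: degrees = first 3 digits = 12, minutes = 21.7285; 12 + 21.7285/60 = 12.3621417
  W ⇒ negate
Point 2:
  φ: 47° + 7/60 + 29.9/3600 = 47 + 0.116667 + 0.008306 = 47.1249722
  hemisphere S, so the sign is −
  Longitude: 19° + 42/60 + 23.9/3600 = 19 + 0.700000 + 0.006639 = 19.7066389
  E → positive
Point 3:
  Lat: split at 2 digits → 16° and 10.96679′; 16 + 10.96679/60 = 16.1827798
  N ⇒ keep positive
  Lon: split at 3 digits → 176° and 54.519′; 176 + 54.519/60 = 176.9086500
  E ⇒ keep positive
Point 4:
  φ: 38.7748′ = 0.646247°; total 0.6462467
  hemisphere S, so the sign is −
  Lon: 59.488′ = 0.991467°; total 137.9914667
  hemisphere W, so the sign is −
Point 5:
  Latitude: 42 + 8/60 + 8/3600 = 42.1355556
  N ⇒ keep positive
  Lon: 87° + 43/60 + 48.8/3600 = 87 + 0.716667 + 0.013556 = 87.7302222
  E ⇒ keep positive
Point 6:
  Lat: 89 + 41/60 + 13.5/3600 = 89.6870833
  hemisphere S, so the sign is −
  λ: 34′ + 52″ = 34.86667′; 158 + 34.86667/60 = 158.5811111
  hemisphere W, so the sign is −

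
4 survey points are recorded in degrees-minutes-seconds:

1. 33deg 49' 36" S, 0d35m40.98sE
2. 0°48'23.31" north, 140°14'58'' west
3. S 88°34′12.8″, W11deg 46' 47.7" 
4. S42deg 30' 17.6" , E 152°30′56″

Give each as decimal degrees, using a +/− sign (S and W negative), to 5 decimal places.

1. -33.82667, 0.59472
2. 0.80648, -140.24944
3. -88.57022, -11.77992
4. -42.50489, 152.51556

Point 1:
  Latitude: 33° + 49/60 + 36/3600 = 33 + 0.816667 + 0.010000 = 33.826667
  S ⇒ negate
  λ: 0 + 35/60 + 40.98/3600 = 0.594717
  E ⇒ keep positive
Point 2:
  Lat: 48′ + 23.31″ = 48.38850′; 0 + 48.38850/60 = 0.806475
  N → positive
  Lon: 140° + 14/60 + 58/3600 = 140 + 0.233333 + 0.016111 = 140.249444
  hemisphere W, so the sign is −
Point 3:
  Lat: 88° + 34/60 + 12.8/3600 = 88 + 0.566667 + 0.003556 = 88.570222
  hemisphere S, so the sign is −
  λ: 11° + 46/60 + 47.7/3600 = 11 + 0.766667 + 0.013250 = 11.779917
  hemisphere W, so the sign is −
Point 4:
  Lat: 42 + 30/60 + 17.6/3600 = 42.504889
  hemisphere S, so the sign is −
  Lon: 30′ + 56″ = 30.93333′; 152 + 30.93333/60 = 152.515556
  E ⇒ keep positive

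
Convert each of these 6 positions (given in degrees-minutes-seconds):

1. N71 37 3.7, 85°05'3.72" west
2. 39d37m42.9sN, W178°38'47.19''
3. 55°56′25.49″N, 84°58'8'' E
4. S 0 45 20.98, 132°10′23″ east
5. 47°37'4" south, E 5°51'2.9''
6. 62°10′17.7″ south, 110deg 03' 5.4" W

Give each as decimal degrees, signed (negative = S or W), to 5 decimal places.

1. 71.61769, -85.08437
2. 39.62858, -178.64644
3. 55.94041, 84.96889
4. -0.75583, 132.17306
5. -47.61778, 5.85081
6. -62.17158, -110.05150

Point 1:
  φ: 71 + 37/60 + 3.7/3600 = 71.617694
  N ⇒ keep positive
  λ: 5′ + 3.72″ = 5.06200′; 85 + 5.06200/60 = 85.084367
  hemisphere W, so the sign is −
Point 2:
  φ: 39 + 37/60 + 42.9/3600 = 39.628583
  N → positive
  Lon: 178 + 38/60 + 47.19/3600 = 178.646442
  W ⇒ negate
Point 3:
  Lat: 55 + 56/60 + 25.49/3600 = 55.940414
  N ⇒ keep positive
  Lon: 84° + 58/60 + 8/3600 = 84 + 0.966667 + 0.002222 = 84.968889
  E ⇒ keep positive
Point 4:
  Latitude: 0° + 45/60 + 20.98/3600 = 0 + 0.750000 + 0.005828 = 0.755828
  S → negative
  λ: 132° + 10/60 + 23/3600 = 132 + 0.166667 + 0.006389 = 132.173056
  E → positive
Point 5:
  Latitude: 37′ + 4″ = 37.06667′; 47 + 37.06667/60 = 47.617778
  hemisphere S, so the sign is −
  Lon: 5 + 51/60 + 2.9/3600 = 5.850806
  E ⇒ keep positive
Point 6:
  φ: 10′ + 17.7″ = 10.29500′; 62 + 10.29500/60 = 62.171583
  hemisphere S, so the sign is −
  λ: 110 + 3/60 + 5.4/3600 = 110.051500
  hemisphere W, so the sign is −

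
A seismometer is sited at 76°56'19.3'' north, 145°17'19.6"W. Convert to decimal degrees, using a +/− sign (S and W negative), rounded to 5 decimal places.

76.93869, -145.28878

Latitude: 76 + 56/60 + 19.3/3600 = 76.938694
N → positive
Longitude: 145° + 17/60 + 19.6/3600 = 145 + 0.283333 + 0.005444 = 145.288778
W → negative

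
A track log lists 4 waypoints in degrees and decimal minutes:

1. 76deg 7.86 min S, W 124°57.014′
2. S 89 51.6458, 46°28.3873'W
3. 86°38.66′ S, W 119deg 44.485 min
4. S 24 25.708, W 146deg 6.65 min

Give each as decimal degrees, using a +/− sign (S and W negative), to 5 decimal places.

Point 1:
  Lat: 7.86′ = 0.131000°; total 76.131000
  hemisphere S, so the sign is −
  Lon: 57.014′ = 0.950233°; total 124.950233
  W → negative
Point 2:
  Latitude: 89 + 51.6458/60 = 89.860763
  S → negative
  Longitude: 28.3873′ = 0.473122°; total 46.473122
  W ⇒ negate
Point 3:
  φ: 86 + 38.66/60 = 86.644333
  hemisphere S, so the sign is −
  λ: 119 + 44.485/60 = 119.741417
  W ⇒ negate
Point 4:
  φ: 24 + 25.708/60 = 24.428467
  hemisphere S, so the sign is −
  Longitude: 146 + 6.65/60 = 146.110833
  W → negative

1. -76.13100, -124.95023
2. -89.86076, -46.47312
3. -86.64433, -119.74142
4. -24.42847, -146.11083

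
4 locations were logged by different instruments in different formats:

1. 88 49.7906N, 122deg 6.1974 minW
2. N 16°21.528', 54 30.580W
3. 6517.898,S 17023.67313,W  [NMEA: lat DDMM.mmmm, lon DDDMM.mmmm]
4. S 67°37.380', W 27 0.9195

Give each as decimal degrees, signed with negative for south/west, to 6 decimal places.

1. 88.829843, -122.103290
2. 16.358800, -54.509667
3. -65.298300, -170.394552
4. -67.623000, -27.015325

Point 1:
  Latitude: 49.7906′ = 0.829843°; total 88.8298433
  N → positive
  λ: 122 + 6.1974/60 = 122.1032900
  hemisphere W, so the sign is −
Point 2:
  φ: 16 + 21.528/60 = 16.3588000
  N ⇒ keep positive
  Longitude: 54 + 30.58/60 = 54.5096667
  W → negative
Point 3:
  Lat: degrees = first 2 digits = 65, minutes = 17.898; 65 + 17.898/60 = 65.2983000
  hemisphere S, so the sign is −
  Longitude: degrees = first 3 digits = 170, minutes = 23.67313; 170 + 23.67313/60 = 170.3945522
  hemisphere W, so the sign is −
Point 4:
  Lat: 37.38′ = 0.623000°; total 67.6230000
  hemisphere S, so the sign is −
  Longitude: 27 + 0.9195/60 = 27.0153250
  hemisphere W, so the sign is −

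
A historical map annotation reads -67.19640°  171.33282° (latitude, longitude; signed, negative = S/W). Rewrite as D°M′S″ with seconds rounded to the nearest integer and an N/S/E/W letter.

67°11′47″ S, 171°19′58″ E

Latitude is negative → S; |value| = 67.196400
Lat: whole degrees 67; 11.78400′ → 11′ and 47.04″
λ: whole degrees 171; 19.96920′ → 19′ and 58.15″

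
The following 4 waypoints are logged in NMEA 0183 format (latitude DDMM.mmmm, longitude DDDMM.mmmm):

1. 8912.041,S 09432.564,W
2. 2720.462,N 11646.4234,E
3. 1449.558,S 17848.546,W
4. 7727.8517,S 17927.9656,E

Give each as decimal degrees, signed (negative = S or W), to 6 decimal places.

1. -89.200683, -94.542733
2. 27.341033, 116.773723
3. -14.825967, -178.809100
4. -77.464195, 179.466093

Point 1:
  φ: split at 2 digits → 89° and 12.041′; 89 + 12.041/60 = 89.2006833
  S ⇒ negate
  Lon: degrees = first 3 digits = 94, minutes = 32.564; 94 + 32.564/60 = 94.5427333
  hemisphere W, so the sign is −
Point 2:
  Latitude: split at 2 digits → 27° and 20.462′; 27 + 20.462/60 = 27.3410333
  N → positive
  Lon: degrees = first 3 digits = 116, minutes = 46.4234; 116 + 46.4234/60 = 116.7737233
  E → positive
Point 3:
  φ: degrees = first 2 digits = 14, minutes = 49.558; 14 + 49.558/60 = 14.8259667
  hemisphere S, so the sign is −
  λ: degrees = first 3 digits = 178, minutes = 48.546; 178 + 48.546/60 = 178.8091000
  W ⇒ negate
Point 4:
  Latitude: degrees = first 2 digits = 77, minutes = 27.8517; 77 + 27.8517/60 = 77.4641950
  hemisphere S, so the sign is −
  λ: split at 3 digits → 179° and 27.9656′; 179 + 27.9656/60 = 179.4660933
  E → positive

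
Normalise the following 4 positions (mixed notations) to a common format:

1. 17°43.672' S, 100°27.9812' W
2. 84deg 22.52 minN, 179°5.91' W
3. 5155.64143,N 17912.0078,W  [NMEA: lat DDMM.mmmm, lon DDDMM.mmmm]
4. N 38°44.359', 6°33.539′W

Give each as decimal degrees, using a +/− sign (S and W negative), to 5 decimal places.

1. -17.72787, -100.46635
2. 84.37533, -179.09850
3. 51.92736, -179.20013
4. 38.73932, -6.55898

Point 1:
  φ: 43.672′ = 0.727867°; total 17.727867
  S ⇒ negate
  Longitude: 100 + 27.9812/60 = 100.466353
  W → negative
Point 2:
  Latitude: 22.52′ = 0.375333°; total 84.375333
  N → positive
  Lon: 179 + 5.91/60 = 179.098500
  hemisphere W, so the sign is −
Point 3:
  Latitude: degrees = first 2 digits = 51, minutes = 55.64143; 51 + 55.64143/60 = 51.927357
  N → positive
  Lon: split at 3 digits → 179° and 12.0078′; 179 + 12.0078/60 = 179.200130
  W ⇒ negate
Point 4:
  Lat: 44.359′ = 0.739317°; total 38.739317
  N ⇒ keep positive
  Longitude: 33.539′ = 0.558983°; total 6.558983
  hemisphere W, so the sign is −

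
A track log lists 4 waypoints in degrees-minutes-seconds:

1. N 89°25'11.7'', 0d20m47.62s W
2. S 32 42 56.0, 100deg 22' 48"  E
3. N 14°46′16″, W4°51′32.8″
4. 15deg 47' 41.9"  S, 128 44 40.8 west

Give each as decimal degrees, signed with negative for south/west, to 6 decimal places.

1. 89.419917, -0.346561
2. -32.715556, 100.380000
3. 14.771111, -4.859111
4. -15.794972, -128.744667

Point 1:
  Latitude: 89 + 25/60 + 11.7/3600 = 89.4199167
  N → positive
  λ: 20′ + 47.62″ = 20.79367′; 0 + 20.79367/60 = 0.3465611
  W → negative
Point 2:
  Latitude: 42′ + 56″ = 42.93333′; 32 + 42.93333/60 = 32.7155556
  S → negative
  Lon: 100° + 22/60 + 48/3600 = 100 + 0.366667 + 0.013333 = 100.3800000
  E → positive
Point 3:
  Latitude: 14 + 46/60 + 16/3600 = 14.7711111
  N → positive
  Lon: 4 + 51/60 + 32.8/3600 = 4.8591111
  W ⇒ negate
Point 4:
  Latitude: 15 + 47/60 + 41.9/3600 = 15.7949722
  S ⇒ negate
  Longitude: 128° + 44/60 + 40.8/3600 = 128 + 0.733333 + 0.011333 = 128.7446667
  W → negative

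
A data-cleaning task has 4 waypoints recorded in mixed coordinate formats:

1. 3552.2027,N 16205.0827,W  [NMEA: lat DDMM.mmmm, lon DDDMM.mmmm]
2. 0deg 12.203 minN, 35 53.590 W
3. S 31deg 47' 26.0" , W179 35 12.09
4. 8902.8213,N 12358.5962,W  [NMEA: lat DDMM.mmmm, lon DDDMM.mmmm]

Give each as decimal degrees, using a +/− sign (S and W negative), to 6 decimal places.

Point 1:
  Latitude: split at 2 digits → 35° and 52.2027′; 35 + 52.2027/60 = 35.8700450
  N → positive
  Longitude: degrees = first 3 digits = 162, minutes = 5.0827; 162 + 5.0827/60 = 162.0847117
  W → negative
Point 2:
  Lat: 12.203′ = 0.203383°; total 0.2033833
  N ⇒ keep positive
  λ: 53.59′ = 0.893167°; total 35.8931667
  W ⇒ negate
Point 3:
  Latitude: 31° + 47/60 + 26/3600 = 31 + 0.783333 + 0.007222 = 31.7905556
  S ⇒ negate
  Lon: 35′ + 12.09″ = 35.20150′; 179 + 35.20150/60 = 179.5866917
  W ⇒ negate
Point 4:
  Lat: split at 2 digits → 89° and 2.8213′; 89 + 2.8213/60 = 89.0470217
  N ⇒ keep positive
  Longitude: degrees = first 3 digits = 123, minutes = 58.5962; 123 + 58.5962/60 = 123.9766033
  hemisphere W, so the sign is −

1. 35.870045, -162.084712
2. 0.203383, -35.893167
3. -31.790556, -179.586692
4. 89.047022, -123.976603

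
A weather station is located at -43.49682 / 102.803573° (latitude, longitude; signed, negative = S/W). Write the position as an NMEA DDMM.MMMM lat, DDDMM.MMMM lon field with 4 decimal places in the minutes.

Latitude is negative → S; |value| = 43.496820
Lat: 43° + 0.496820 × 60 = 43° 29.809200′
Lon: 102° + 0.803573 × 60 = 102° 48.214380′

4329.8092,S / 10248.2144,E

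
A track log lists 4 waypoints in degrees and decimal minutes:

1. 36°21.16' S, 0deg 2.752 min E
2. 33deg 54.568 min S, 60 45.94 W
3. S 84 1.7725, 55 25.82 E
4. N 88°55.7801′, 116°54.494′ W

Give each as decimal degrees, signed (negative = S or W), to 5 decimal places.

1. -36.35267, 0.04587
2. -33.90947, -60.76567
3. -84.02954, 55.43033
4. 88.92967, -116.90823

Point 1:
  φ: 36 + 21.16/60 = 36.352667
  hemisphere S, so the sign is −
  Lon: 2.752′ = 0.045867°; total 0.045867
  E → positive
Point 2:
  φ: 33 + 54.568/60 = 33.909467
  S → negative
  λ: 45.94′ = 0.765667°; total 60.765667
  W → negative
Point 3:
  φ: 1.7725′ = 0.029542°; total 84.029542
  S → negative
  Lon: 25.82′ = 0.430333°; total 55.430333
  E ⇒ keep positive
Point 4:
  φ: 55.7801′ = 0.929668°; total 88.929668
  N → positive
  Longitude: 116 + 54.494/60 = 116.908233
  W → negative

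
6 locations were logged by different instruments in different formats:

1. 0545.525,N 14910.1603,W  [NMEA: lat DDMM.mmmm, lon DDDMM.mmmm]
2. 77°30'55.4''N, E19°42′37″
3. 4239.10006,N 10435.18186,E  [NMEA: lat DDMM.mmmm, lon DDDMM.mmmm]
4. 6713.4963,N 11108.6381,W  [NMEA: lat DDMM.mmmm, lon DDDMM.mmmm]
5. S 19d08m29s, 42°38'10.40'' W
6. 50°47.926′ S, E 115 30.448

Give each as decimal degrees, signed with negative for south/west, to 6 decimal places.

Point 1:
  Lat: degrees = first 2 digits = 5, minutes = 45.525; 5 + 45.525/60 = 5.7587500
  N ⇒ keep positive
  Lon: split at 3 digits → 149° and 10.1603′; 149 + 10.1603/60 = 149.1693383
  hemisphere W, so the sign is −
Point 2:
  Lat: 77° + 30/60 + 55.4/3600 = 77 + 0.500000 + 0.015389 = 77.5153889
  N ⇒ keep positive
  Longitude: 19 + 42/60 + 37/3600 = 19.7102778
  E ⇒ keep positive
Point 3:
  Lat: split at 2 digits → 42° and 39.10006′; 42 + 39.10006/60 = 42.6516677
  N → positive
  Lon: split at 3 digits → 104° and 35.18186′; 104 + 35.18186/60 = 104.5863643
  E ⇒ keep positive
Point 4:
  φ: degrees = first 2 digits = 67, minutes = 13.4963; 67 + 13.4963/60 = 67.2249383
  N ⇒ keep positive
  Longitude: degrees = first 3 digits = 111, minutes = 8.6381; 111 + 8.6381/60 = 111.1439683
  hemisphere W, so the sign is −
Point 5:
  Latitude: 19 + 8/60 + 29/3600 = 19.1413889
  hemisphere S, so the sign is −
  Lon: 42° + 38/60 + 10.4/3600 = 42 + 0.633333 + 0.002889 = 42.6362222
  W ⇒ negate
Point 6:
  φ: 47.926′ = 0.798767°; total 50.7987667
  hemisphere S, so the sign is −
  Longitude: 30.448′ = 0.507467°; total 115.5074667
  E ⇒ keep positive

1. 5.758750, -149.169338
2. 77.515389, 19.710278
3. 42.651668, 104.586364
4. 67.224938, -111.143968
5. -19.141389, -42.636222
6. -50.798767, 115.507467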